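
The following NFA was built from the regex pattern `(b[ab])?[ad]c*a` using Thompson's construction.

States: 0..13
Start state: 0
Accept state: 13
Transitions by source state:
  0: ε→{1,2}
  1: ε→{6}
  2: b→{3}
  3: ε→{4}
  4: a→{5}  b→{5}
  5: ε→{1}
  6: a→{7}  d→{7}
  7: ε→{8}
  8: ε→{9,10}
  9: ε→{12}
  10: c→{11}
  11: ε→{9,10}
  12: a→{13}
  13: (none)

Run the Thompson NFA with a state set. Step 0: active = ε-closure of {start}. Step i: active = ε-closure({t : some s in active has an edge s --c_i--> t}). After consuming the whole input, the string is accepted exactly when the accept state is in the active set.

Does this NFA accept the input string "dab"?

S₀ = ε-closure({0}) = {0,1,2,6}
'd' @ 1: {7,8,9,10,12}
'a' @ 2: {13}  (accept∈set)
'b' @ 3: {}  — no active states
after full input: {}  (accept=13 not in)

Answer: REJECT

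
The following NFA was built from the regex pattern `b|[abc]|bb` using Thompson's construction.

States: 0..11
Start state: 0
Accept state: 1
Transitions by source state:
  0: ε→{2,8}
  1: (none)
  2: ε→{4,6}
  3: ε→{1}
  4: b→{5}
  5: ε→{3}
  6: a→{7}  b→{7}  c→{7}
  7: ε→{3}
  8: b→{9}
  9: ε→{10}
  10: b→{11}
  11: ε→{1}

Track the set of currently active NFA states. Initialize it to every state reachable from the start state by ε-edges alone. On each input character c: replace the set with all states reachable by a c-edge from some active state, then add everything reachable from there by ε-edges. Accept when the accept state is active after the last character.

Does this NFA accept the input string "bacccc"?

Answer: REJECT

Derivation:
start: ε-closure({0}) = {0,2,4,6,8}
'b' @ 1: {1,3,5,7,9,10}  (accept∈set)
'a' @ 2: {}  — no active states
rest 'cccc' ignored (set empty)
end set {} — state 1 not in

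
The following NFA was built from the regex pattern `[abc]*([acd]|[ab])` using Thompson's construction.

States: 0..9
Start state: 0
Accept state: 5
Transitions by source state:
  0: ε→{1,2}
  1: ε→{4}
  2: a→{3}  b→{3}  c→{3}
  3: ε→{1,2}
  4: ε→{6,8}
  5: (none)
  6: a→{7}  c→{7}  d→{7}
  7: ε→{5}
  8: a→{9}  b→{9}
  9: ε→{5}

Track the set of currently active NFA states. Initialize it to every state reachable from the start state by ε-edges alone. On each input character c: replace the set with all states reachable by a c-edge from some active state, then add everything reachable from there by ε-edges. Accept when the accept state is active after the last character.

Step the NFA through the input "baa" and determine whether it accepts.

Answer: ACCEPT

Trace:
S₀ = ε-closure({0}) = {0,1,2,4,6,8}
'b' @ 1: {1,2,3,4,5,6,8,9}  ✓accept
'a' @ 2: {1,2,3,4,5,6,7,8,9}  ✓accept
'a' @ 3: {1,2,3,4,5,6,7,8,9}  ✓accept
end set {1,2,3,4,5,6,7,8,9} — state 5 in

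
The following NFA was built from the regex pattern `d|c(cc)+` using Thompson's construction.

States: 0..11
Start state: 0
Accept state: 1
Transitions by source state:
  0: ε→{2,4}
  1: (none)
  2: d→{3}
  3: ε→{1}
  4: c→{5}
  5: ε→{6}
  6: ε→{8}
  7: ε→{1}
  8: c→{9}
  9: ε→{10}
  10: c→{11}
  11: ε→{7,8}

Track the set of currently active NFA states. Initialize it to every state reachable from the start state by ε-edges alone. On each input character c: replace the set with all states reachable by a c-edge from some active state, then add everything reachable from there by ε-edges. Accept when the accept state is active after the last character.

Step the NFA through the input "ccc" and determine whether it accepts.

Answer: ACCEPT

Trace:
start: ε-closure({0}) = {0,2,4}
'c' @ 1: {5,6,8}
'c' @ 2: {9,10}
'c' @ 3: {1,7,8,11}  (accept∈set)
after full input: {1,7,8,11}  (accept=1 in)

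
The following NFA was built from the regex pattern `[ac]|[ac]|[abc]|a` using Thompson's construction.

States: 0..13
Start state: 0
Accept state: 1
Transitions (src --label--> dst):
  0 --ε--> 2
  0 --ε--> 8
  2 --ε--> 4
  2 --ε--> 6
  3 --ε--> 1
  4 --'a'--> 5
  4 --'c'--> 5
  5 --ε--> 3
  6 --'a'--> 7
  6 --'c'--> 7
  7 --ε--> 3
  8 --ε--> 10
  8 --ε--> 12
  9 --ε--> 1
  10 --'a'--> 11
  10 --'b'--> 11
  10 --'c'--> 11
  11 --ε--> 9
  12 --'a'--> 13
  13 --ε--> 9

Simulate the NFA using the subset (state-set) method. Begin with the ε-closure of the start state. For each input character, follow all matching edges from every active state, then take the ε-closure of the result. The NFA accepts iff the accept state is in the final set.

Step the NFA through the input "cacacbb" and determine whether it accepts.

Answer: REJECT

Steps:
initial (ε-close {0}): {0,2,4,6,8,10,12}
'c' @ 1: {1,3,5,7,9,11}  (accept∈set)
'a' @ 2: {}  — no active states
rest 'cacbb' ignored (set empty)
final: {}; accept 1 not in set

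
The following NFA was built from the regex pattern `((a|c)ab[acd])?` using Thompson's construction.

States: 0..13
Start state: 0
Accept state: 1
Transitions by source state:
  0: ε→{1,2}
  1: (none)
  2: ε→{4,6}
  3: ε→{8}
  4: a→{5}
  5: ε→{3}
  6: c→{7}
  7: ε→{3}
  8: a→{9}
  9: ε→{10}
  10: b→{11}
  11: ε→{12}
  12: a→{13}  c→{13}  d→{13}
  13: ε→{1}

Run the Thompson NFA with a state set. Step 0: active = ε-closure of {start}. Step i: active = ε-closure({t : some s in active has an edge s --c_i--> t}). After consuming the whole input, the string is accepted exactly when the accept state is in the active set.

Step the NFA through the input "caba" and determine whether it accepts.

start: ε-closure({0}) = {0,1,2,4,6}
'c' @ 1: {3,7,8}
'a' @ 2: {9,10}
'b' @ 3: {11,12}
'a' @ 4: {1,13}  [accepting]
final: {1,13}; accept 1 in set

Answer: ACCEPT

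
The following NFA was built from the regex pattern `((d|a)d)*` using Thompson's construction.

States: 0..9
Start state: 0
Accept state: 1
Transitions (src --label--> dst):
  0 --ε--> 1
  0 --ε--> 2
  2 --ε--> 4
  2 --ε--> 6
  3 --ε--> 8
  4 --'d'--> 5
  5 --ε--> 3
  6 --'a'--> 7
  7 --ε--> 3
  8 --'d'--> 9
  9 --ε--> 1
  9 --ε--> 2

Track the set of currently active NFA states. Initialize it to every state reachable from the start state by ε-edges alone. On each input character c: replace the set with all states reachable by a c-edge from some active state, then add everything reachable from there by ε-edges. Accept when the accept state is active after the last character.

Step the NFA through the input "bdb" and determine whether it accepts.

Answer: REJECT

Derivation:
start: ε-closure({0}) = {0,1,2,4,6}
'b' @ 1: {}  — dead — no transitions
rest 'db' ignored (set empty)
final: {}; accept 1 not in set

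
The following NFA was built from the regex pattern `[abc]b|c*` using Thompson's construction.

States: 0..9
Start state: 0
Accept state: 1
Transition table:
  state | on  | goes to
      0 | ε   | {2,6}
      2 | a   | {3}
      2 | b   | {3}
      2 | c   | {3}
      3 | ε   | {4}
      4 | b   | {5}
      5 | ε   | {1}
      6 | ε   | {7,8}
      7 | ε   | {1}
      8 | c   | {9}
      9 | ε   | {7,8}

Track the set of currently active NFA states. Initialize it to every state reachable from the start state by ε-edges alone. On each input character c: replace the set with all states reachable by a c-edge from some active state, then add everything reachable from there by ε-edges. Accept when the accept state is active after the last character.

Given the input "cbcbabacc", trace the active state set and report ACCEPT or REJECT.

Answer: REJECT

Trace:
start: ε-closure({0}) = {0,1,2,6,7,8}
'c' @ 1: {1,3,4,7,8,9}  ✓accept
'b' @ 2: {1,5}  ✓accept
'c' @ 3: {}  — no active states
rest 'babacc' ignored (set empty)
final: {}; accept 1 not in set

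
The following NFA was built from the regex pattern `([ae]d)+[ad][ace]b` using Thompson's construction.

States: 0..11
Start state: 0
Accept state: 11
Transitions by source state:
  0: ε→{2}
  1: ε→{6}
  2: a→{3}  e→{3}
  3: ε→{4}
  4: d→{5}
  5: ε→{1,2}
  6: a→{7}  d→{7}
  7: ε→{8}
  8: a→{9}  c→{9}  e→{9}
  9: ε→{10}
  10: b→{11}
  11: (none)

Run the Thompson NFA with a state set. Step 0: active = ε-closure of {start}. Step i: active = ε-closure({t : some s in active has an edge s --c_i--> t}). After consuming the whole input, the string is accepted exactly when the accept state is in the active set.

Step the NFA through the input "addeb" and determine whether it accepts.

initial (ε-close {0}): {0,2}
'a' @ 1: {3,4}
'd' @ 2: {1,2,5,6}
'd' @ 3: {7,8}
'e' @ 4: {9,10}
'b' @ 5: {11}  [accepting]
after full input: {11}  (accept=11 in)

Answer: ACCEPT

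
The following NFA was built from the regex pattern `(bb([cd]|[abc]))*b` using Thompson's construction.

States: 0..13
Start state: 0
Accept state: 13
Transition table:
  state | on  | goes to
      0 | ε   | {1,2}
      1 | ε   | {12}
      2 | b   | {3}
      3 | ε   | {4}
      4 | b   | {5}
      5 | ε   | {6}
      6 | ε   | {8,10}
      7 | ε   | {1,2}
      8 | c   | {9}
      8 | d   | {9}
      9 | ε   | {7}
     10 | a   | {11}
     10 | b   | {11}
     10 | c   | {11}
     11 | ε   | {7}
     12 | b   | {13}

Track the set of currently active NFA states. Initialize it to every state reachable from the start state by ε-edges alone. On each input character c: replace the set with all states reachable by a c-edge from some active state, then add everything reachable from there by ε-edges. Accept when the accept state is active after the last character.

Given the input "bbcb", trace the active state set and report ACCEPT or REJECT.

initial (ε-close {0}): {0,1,2,12}
'b' @ 1: {3,4,13}  ✓accept
'b' @ 2: {5,6,8,10}
'c' @ 3: {1,2,7,9,11,12}
'b' @ 4: {3,4,13}  ✓accept
final: {3,4,13}; accept 13 in set

Answer: ACCEPT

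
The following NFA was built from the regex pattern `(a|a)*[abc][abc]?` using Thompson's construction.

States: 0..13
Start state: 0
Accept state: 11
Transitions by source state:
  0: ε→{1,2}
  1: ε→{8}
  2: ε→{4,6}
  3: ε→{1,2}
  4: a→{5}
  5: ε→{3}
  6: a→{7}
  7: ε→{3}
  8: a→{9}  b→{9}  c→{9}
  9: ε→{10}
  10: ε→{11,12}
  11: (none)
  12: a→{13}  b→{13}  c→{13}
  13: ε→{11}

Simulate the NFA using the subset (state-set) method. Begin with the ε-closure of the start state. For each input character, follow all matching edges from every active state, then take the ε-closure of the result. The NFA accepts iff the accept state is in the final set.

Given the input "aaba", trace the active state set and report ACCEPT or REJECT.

Answer: ACCEPT

Trace:
start: ε-closure({0}) = {0,1,2,4,6,8}
'a' @ 1: {1,2,3,4,5,6,7,8,9,10,11,12}  (accept∈set)
'a' @ 2: {1,2,3,4,5,6,7,8,9,10,11,12,13}  (accept∈set)
'b' @ 3: {9,10,11,12,13}  (accept∈set)
'a' @ 4: {11,13}  (accept∈set)
after full input: {11,13}  (accept=11 in)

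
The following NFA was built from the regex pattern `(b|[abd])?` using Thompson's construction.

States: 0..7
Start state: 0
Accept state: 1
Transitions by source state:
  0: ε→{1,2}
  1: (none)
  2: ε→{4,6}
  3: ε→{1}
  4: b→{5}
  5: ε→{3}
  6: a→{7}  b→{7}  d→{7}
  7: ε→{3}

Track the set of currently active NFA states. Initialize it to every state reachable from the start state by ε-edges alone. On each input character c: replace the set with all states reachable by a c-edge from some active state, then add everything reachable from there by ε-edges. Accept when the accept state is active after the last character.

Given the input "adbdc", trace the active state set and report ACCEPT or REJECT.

Answer: REJECT

Trace:
start: ε-closure({0}) = {0,1,2,4,6}
'a' @ 1: {1,3,7}  ✓accept
'd' @ 2: {}  — dead — no transitions
rest 'bdc' ignored (set empty)
end set {} — state 1 not in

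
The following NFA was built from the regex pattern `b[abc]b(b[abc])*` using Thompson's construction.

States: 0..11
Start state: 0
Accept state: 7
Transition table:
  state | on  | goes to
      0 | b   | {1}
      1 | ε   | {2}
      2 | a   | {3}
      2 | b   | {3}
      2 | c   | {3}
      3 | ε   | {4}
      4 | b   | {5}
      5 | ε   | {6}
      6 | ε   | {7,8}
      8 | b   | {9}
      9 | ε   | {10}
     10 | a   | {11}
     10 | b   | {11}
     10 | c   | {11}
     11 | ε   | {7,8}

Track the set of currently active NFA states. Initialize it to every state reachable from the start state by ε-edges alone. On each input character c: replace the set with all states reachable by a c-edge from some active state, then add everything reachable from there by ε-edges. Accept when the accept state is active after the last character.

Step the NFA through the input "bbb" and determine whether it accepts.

start: ε-closure({0}) = {0}
'b' @ 1: {1,2}
'b' @ 2: {3,4}
'b' @ 3: {5,6,7,8}  (accept∈set)
after full input: {5,6,7,8}  (accept=7 in)

Answer: ACCEPT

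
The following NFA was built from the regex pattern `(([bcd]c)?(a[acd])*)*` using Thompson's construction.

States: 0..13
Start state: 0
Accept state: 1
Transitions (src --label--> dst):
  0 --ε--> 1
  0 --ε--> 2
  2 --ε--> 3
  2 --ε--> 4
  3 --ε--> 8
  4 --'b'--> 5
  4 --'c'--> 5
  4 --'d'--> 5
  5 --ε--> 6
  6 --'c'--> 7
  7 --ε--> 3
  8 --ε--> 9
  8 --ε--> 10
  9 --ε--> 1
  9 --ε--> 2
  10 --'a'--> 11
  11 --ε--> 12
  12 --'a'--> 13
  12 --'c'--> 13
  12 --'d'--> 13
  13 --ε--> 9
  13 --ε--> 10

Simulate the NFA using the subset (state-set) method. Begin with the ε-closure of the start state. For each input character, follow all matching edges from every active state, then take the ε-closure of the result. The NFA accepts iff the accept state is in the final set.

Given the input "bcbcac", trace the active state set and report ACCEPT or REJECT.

S₀ = ε-closure({0}) = {0,1,2,3,4,8,9,10}
'b' @ 1: {5,6}
'c' @ 2: {1,2,3,4,7,8,9,10}  ✓accept
'b' @ 3: {5,6}
'c' @ 4: {1,2,3,4,7,8,9,10}  ✓accept
'a' @ 5: {11,12}
'c' @ 6: {1,2,3,4,8,9,10,13}  ✓accept
after full input: {1,2,3,4,8,9,10,13}  (accept=1 in)

Answer: ACCEPT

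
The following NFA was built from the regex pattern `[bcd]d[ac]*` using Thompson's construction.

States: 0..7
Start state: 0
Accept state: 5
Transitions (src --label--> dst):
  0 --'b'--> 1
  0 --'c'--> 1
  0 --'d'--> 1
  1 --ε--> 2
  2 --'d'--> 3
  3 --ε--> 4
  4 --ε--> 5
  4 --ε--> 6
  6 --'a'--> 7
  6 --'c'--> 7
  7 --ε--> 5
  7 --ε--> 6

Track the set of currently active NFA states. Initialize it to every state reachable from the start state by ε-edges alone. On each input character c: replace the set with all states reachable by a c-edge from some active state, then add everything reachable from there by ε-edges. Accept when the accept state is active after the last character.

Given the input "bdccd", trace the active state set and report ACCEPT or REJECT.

start: ε-closure({0}) = {0}
'b' @ 1: {1,2}
'd' @ 2: {3,4,5,6}  ✓accept
'c' @ 3: {5,6,7}  ✓accept
'c' @ 4: {5,6,7}  ✓accept
'd' @ 5: {}  — state set empty
end set {} — state 5 not in

Answer: REJECT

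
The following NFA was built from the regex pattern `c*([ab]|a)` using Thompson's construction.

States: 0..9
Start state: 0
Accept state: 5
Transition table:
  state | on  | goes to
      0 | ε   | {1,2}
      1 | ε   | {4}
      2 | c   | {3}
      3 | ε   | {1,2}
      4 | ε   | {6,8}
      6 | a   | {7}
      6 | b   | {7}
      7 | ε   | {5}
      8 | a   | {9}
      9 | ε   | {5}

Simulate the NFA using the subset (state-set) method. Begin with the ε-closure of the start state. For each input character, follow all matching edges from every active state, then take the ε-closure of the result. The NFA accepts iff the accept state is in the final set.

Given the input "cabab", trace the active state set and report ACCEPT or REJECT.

Answer: REJECT

Steps:
start: ε-closure({0}) = {0,1,2,4,6,8}
'c' @ 1: {1,2,3,4,6,8}
'a' @ 2: {5,7,9}  ✓accept
'b' @ 3: {}  — dead — no transitions
rest 'ab' ignored (set empty)
final: {}; accept 5 not in set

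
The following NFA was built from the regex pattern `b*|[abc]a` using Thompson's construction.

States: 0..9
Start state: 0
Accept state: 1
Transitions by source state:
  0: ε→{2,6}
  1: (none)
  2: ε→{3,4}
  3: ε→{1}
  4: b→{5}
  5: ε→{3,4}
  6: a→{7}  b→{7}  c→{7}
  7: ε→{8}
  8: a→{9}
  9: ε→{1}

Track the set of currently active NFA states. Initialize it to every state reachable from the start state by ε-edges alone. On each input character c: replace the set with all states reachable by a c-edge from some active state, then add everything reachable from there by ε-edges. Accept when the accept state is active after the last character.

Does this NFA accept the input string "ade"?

Answer: REJECT

Derivation:
start: ε-closure({0}) = {0,1,2,3,4,6}
'a' @ 1: {7,8}
'd' @ 2: {}  — dead — no transitions
rest 'e' ignored (set empty)
after full input: {}  (accept=1 not in)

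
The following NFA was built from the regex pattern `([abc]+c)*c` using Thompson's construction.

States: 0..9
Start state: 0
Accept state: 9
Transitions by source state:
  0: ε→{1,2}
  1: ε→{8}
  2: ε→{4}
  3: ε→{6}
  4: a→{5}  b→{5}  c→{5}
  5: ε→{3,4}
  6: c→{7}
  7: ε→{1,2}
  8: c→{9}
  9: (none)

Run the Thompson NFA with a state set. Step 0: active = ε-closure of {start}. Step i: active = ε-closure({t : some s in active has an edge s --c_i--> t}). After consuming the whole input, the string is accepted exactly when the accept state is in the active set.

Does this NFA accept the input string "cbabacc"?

S₀ = ε-closure({0}) = {0,1,2,4,8}
'c' @ 1: {3,4,5,6,9}  (accept∈set)
'b' @ 2: {3,4,5,6}
'a' @ 3: {3,4,5,6}
'b' @ 4: {3,4,5,6}
'a' @ 5: {3,4,5,6}
'c' @ 6: {1,2,3,4,5,6,7,8}
'c' @ 7: {1,2,3,4,5,6,7,8,9}  (accept∈set)
after full input: {1,2,3,4,5,6,7,8,9}  (accept=9 in)

Answer: ACCEPT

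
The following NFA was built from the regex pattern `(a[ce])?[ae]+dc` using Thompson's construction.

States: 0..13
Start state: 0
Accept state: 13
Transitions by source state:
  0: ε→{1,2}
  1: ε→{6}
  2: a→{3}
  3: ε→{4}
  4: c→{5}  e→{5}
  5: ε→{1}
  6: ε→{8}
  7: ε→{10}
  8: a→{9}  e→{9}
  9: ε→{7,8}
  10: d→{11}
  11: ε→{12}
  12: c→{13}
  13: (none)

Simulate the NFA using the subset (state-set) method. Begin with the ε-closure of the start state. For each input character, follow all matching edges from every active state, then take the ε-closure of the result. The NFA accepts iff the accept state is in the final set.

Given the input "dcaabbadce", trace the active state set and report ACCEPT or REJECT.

initial (ε-close {0}): {0,1,2,6,8}
'd' @ 1: {}  — no active states
rest 'caabbadce' ignored (set empty)
after full input: {}  (accept=13 not in)

Answer: REJECT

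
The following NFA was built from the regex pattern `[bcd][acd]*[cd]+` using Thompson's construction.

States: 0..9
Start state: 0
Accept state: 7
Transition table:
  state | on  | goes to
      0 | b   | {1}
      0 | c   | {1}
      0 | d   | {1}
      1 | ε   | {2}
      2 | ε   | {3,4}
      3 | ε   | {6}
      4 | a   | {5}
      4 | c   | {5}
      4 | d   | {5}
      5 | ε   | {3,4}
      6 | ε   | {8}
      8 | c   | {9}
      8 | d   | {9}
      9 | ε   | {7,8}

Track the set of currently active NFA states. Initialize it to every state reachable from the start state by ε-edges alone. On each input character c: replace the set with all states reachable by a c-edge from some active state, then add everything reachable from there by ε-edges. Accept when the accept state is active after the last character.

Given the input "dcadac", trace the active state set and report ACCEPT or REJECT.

start: ε-closure({0}) = {0}
'd' @ 1: {1,2,3,4,6,8}
'c' @ 2: {3,4,5,6,7,8,9}  ✓accept
'a' @ 3: {3,4,5,6,8}
'd' @ 4: {3,4,5,6,7,8,9}  ✓accept
'a' @ 5: {3,4,5,6,8}
'c' @ 6: {3,4,5,6,7,8,9}  ✓accept
end set {3,4,5,6,7,8,9} — state 7 in

Answer: ACCEPT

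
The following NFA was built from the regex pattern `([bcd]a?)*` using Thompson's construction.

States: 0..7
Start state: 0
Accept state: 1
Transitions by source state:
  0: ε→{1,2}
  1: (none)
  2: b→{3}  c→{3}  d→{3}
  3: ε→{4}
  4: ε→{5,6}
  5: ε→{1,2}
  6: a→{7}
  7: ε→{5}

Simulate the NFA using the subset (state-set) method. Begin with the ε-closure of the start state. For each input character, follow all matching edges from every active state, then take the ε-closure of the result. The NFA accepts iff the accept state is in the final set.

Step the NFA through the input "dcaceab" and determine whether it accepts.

initial (ε-close {0}): {0,1,2}
'd' @ 1: {1,2,3,4,5,6}  ✓accept
'c' @ 2: {1,2,3,4,5,6}  ✓accept
'a' @ 3: {1,2,5,7}  ✓accept
'c' @ 4: {1,2,3,4,5,6}  ✓accept
'e' @ 5: {}  — no active states
rest 'ab' ignored (set empty)
after full input: {}  (accept=1 not in)

Answer: REJECT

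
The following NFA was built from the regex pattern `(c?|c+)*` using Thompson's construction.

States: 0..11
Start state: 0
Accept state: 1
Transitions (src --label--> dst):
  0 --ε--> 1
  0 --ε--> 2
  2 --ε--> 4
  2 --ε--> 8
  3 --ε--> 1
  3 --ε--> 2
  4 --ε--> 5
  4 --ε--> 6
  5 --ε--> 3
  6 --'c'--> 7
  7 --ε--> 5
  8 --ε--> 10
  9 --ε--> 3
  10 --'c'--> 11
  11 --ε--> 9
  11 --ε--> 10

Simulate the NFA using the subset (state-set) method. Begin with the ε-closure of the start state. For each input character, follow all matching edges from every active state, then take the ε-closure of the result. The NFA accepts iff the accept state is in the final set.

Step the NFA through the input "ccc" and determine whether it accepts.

Answer: ACCEPT

Steps:
start: ε-closure({0}) = {0,1,2,3,4,5,6,8,10}
'c' @ 1: {1,2,3,4,5,6,7,8,9,10,11}  [accepting]
'c' @ 2: {1,2,3,4,5,6,7,8,9,10,11}  [accepting]
'c' @ 3: {1,2,3,4,5,6,7,8,9,10,11}  [accepting]
after full input: {1,2,3,4,5,6,7,8,9,10,11}  (accept=1 in)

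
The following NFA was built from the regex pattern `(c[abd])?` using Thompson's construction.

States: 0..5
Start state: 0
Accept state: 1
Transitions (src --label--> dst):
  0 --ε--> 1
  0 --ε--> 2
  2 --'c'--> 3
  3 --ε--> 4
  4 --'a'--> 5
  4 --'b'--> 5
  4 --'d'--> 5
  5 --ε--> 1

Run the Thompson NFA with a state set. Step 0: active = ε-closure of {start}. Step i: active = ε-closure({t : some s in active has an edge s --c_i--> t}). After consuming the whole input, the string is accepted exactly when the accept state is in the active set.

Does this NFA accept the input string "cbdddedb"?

S₀ = ε-closure({0}) = {0,1,2}
'c' @ 1: {3,4}
'b' @ 2: {1,5}  ✓accept
'd' @ 3: {}  — dead — no transitions
rest 'ddedb' ignored (set empty)
final: {}; accept 1 not in set

Answer: REJECT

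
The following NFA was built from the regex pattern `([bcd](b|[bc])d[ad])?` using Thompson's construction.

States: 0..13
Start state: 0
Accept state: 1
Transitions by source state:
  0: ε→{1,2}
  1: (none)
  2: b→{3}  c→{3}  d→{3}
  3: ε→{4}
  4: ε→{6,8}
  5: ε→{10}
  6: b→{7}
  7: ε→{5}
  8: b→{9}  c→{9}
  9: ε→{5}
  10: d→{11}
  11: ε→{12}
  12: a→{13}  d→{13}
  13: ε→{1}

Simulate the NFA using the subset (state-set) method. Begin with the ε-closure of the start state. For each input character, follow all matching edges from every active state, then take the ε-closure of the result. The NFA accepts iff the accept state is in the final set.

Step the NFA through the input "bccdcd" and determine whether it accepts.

S₀ = ε-closure({0}) = {0,1,2}
'b' @ 1: {3,4,6,8}
'c' @ 2: {5,9,10}
'c' @ 3: {}  — state set empty
rest 'dcd' ignored (set empty)
end set {} — state 1 not in

Answer: REJECT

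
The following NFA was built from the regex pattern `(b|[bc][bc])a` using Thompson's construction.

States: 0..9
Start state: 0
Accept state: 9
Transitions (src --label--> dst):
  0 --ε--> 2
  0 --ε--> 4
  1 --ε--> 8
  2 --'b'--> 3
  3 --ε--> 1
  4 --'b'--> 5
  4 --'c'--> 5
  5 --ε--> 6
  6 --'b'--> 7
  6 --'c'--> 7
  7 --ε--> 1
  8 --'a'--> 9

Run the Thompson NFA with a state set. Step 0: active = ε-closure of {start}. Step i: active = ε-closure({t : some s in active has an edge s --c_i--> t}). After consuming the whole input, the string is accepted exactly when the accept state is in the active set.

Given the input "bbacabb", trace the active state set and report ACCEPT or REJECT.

start: ε-closure({0}) = {0,2,4}
'b' @ 1: {1,3,5,6,8}
'b' @ 2: {1,7,8}
'a' @ 3: {9}  [accepting]
'c' @ 4: {}  — dead — no transitions
rest 'abb' ignored (set empty)
final: {}; accept 9 not in set

Answer: REJECT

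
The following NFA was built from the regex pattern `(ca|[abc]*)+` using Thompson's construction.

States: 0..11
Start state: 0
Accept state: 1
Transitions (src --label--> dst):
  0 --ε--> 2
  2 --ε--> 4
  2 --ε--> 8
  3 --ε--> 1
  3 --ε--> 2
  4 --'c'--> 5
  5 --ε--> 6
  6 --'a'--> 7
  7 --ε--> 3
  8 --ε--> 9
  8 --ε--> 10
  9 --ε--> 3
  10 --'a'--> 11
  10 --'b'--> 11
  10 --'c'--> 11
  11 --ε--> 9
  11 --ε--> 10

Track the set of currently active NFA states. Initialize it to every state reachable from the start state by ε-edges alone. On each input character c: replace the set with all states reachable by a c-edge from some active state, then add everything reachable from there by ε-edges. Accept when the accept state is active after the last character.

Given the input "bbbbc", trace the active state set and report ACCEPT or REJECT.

initial (ε-close {0}): {0,1,2,3,4,8,9,10}
'b' @ 1: {1,2,3,4,8,9,10,11}  [accepting]
'b' @ 2: {1,2,3,4,8,9,10,11}  [accepting]
'b' @ 3: {1,2,3,4,8,9,10,11}  [accepting]
'b' @ 4: {1,2,3,4,8,9,10,11}  [accepting]
'c' @ 5: {1,2,3,4,5,6,8,9,10,11}  [accepting]
end set {1,2,3,4,5,6,8,9,10,11} — state 1 in

Answer: ACCEPT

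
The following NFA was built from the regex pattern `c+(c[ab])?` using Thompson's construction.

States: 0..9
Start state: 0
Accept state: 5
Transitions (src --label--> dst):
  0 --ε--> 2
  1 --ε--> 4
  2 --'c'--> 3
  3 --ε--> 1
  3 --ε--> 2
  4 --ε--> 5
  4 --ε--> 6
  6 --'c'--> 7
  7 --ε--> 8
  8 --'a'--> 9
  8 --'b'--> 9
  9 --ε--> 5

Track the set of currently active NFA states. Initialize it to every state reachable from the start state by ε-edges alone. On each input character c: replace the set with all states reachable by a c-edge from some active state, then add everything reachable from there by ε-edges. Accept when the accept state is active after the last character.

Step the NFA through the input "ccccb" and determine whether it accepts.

Answer: ACCEPT

Steps:
start: ε-closure({0}) = {0,2}
'c' @ 1: {1,2,3,4,5,6}  ✓accept
'c' @ 2: {1,2,3,4,5,6,7,8}  ✓accept
'c' @ 3: {1,2,3,4,5,6,7,8}  ✓accept
'c' @ 4: {1,2,3,4,5,6,7,8}  ✓accept
'b' @ 5: {5,9}  ✓accept
after full input: {5,9}  (accept=5 in)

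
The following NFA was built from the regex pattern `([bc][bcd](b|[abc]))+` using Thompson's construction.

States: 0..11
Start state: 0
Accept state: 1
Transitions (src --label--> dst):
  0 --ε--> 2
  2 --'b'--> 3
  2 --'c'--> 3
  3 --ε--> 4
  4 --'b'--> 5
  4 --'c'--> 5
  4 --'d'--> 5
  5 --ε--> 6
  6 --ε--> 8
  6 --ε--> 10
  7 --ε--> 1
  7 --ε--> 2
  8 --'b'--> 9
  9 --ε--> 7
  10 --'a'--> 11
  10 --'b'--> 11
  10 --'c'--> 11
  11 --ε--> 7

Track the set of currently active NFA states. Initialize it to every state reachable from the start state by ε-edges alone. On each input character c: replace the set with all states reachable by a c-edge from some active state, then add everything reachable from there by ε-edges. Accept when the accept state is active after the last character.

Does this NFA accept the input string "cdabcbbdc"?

Answer: ACCEPT

Trace:
start: ε-closure({0}) = {0,2}
'c' @ 1: {3,4}
'd' @ 2: {5,6,8,10}
'a' @ 3: {1,2,7,11}  [accepting]
'b' @ 4: {3,4}
'c' @ 5: {5,6,8,10}
'b' @ 6: {1,2,7,9,11}  [accepting]
'b' @ 7: {3,4}
'd' @ 8: {5,6,8,10}
'c' @ 9: {1,2,7,11}  [accepting]
after full input: {1,2,7,11}  (accept=1 in)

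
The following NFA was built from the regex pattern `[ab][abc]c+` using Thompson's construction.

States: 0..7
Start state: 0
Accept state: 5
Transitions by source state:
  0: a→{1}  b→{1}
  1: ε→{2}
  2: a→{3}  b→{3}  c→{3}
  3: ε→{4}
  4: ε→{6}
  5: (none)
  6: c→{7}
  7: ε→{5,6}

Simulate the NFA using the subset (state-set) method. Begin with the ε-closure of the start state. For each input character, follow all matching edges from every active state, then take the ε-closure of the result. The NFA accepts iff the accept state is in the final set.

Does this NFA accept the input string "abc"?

Answer: ACCEPT

Derivation:
start: ε-closure({0}) = {0}
'a' @ 1: {1,2}
'b' @ 2: {3,4,6}
'c' @ 3: {5,6,7}  [accepting]
final: {5,6,7}; accept 5 in set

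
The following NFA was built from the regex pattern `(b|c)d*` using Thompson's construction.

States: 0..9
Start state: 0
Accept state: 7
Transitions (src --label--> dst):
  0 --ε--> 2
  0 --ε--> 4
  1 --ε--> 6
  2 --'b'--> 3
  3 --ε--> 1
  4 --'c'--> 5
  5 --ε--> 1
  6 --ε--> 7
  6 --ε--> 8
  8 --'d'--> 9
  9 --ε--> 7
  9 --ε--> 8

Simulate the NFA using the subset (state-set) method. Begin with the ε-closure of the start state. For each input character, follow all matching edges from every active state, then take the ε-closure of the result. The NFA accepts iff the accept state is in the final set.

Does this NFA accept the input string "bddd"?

start: ε-closure({0}) = {0,2,4}
'b' @ 1: {1,3,6,7,8}  [accepting]
'd' @ 2: {7,8,9}  [accepting]
'd' @ 3: {7,8,9}  [accepting]
'd' @ 4: {7,8,9}  [accepting]
end set {7,8,9} — state 7 in

Answer: ACCEPT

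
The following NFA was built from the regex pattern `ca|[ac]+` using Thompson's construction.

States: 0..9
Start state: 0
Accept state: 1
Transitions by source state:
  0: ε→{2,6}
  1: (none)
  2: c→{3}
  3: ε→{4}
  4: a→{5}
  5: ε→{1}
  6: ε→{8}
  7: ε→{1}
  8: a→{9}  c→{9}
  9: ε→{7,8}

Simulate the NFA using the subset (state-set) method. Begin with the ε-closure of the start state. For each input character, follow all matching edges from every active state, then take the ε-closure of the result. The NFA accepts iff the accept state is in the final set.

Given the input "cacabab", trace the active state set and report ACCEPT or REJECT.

initial (ε-close {0}): {0,2,6,8}
'c' @ 1: {1,3,4,7,8,9}  ✓accept
'a' @ 2: {1,5,7,8,9}  ✓accept
'c' @ 3: {1,7,8,9}  ✓accept
'a' @ 4: {1,7,8,9}  ✓accept
'b' @ 5: {}  — state set empty
rest 'ab' ignored (set empty)
final: {}; accept 1 not in set

Answer: REJECT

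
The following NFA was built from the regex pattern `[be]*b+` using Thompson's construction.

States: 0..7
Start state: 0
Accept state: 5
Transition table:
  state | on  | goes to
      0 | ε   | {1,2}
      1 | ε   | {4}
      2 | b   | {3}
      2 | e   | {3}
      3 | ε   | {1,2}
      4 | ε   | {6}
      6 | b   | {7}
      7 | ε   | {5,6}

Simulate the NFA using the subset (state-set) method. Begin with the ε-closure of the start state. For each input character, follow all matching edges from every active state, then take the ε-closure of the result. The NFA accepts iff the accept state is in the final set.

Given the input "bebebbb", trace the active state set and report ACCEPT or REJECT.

initial (ε-close {0}): {0,1,2,4,6}
'b' @ 1: {1,2,3,4,5,6,7}  [accepting]
'e' @ 2: {1,2,3,4,6}
'b' @ 3: {1,2,3,4,5,6,7}  [accepting]
'e' @ 4: {1,2,3,4,6}
'b' @ 5: {1,2,3,4,5,6,7}  [accepting]
'b' @ 6: {1,2,3,4,5,6,7}  [accepting]
'b' @ 7: {1,2,3,4,5,6,7}  [accepting]
after full input: {1,2,3,4,5,6,7}  (accept=5 in)

Answer: ACCEPT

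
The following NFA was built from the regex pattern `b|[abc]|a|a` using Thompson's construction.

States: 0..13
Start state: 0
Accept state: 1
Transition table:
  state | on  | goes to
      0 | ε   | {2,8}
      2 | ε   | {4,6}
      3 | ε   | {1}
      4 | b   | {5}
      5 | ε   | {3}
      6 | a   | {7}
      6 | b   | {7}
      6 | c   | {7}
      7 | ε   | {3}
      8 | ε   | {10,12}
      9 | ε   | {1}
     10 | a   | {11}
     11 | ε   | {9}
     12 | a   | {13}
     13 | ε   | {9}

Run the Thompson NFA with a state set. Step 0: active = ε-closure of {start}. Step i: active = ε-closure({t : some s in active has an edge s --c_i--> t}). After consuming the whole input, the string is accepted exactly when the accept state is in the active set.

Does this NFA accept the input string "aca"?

Answer: REJECT

Steps:
initial (ε-close {0}): {0,2,4,6,8,10,12}
'a' @ 1: {1,3,7,9,11,13}  ✓accept
'c' @ 2: {}  — state set empty
rest 'a' ignored (set empty)
final: {}; accept 1 not in set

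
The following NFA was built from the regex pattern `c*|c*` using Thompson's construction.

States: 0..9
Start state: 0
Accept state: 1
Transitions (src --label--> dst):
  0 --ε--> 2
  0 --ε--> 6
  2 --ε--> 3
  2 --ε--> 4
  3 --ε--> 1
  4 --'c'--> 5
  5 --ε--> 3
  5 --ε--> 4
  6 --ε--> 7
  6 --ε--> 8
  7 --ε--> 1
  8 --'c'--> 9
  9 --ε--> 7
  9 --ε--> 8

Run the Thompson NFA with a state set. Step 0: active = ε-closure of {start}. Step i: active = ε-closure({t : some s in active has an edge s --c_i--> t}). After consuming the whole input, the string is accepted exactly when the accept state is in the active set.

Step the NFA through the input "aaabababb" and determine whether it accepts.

Answer: REJECT

Derivation:
initial (ε-close {0}): {0,1,2,3,4,6,7,8}
'a' @ 1: {}  — dead — no transitions
rest 'aabababb' ignored (set empty)
final: {}; accept 1 not in set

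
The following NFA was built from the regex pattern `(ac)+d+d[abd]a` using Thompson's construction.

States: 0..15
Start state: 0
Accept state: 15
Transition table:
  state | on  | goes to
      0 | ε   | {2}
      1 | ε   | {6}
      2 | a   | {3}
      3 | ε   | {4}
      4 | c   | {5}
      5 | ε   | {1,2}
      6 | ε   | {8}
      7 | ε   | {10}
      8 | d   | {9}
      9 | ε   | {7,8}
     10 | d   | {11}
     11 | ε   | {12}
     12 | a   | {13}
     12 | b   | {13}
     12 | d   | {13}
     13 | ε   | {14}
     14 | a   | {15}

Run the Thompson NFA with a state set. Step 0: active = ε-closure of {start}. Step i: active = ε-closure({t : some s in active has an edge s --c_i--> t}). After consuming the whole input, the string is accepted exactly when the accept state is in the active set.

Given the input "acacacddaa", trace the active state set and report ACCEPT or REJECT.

Answer: ACCEPT

Trace:
initial (ε-close {0}): {0,2}
'a' @ 1: {3,4}
'c' @ 2: {1,2,5,6,8}
'a' @ 3: {3,4}
'c' @ 4: {1,2,5,6,8}
'a' @ 5: {3,4}
'c' @ 6: {1,2,5,6,8}
'd' @ 7: {7,8,9,10}
'd' @ 8: {7,8,9,10,11,12}
'a' @ 9: {13,14}
'a' @ 10: {15}  (accept∈set)
final: {15}; accept 15 in set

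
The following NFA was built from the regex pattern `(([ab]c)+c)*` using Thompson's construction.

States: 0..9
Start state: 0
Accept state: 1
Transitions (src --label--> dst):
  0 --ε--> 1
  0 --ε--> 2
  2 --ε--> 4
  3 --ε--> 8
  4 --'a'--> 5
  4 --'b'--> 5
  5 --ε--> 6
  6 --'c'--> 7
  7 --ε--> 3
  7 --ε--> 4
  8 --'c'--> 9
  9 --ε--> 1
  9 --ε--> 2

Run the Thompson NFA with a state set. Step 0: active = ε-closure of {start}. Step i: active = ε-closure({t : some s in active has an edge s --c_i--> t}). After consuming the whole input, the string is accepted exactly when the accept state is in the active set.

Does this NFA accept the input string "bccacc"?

S₀ = ε-closure({0}) = {0,1,2,4}
'b' @ 1: {5,6}
'c' @ 2: {3,4,7,8}
'c' @ 3: {1,2,4,9}  (accept∈set)
'a' @ 4: {5,6}
'c' @ 5: {3,4,7,8}
'c' @ 6: {1,2,4,9}  (accept∈set)
end set {1,2,4,9} — state 1 in

Answer: ACCEPT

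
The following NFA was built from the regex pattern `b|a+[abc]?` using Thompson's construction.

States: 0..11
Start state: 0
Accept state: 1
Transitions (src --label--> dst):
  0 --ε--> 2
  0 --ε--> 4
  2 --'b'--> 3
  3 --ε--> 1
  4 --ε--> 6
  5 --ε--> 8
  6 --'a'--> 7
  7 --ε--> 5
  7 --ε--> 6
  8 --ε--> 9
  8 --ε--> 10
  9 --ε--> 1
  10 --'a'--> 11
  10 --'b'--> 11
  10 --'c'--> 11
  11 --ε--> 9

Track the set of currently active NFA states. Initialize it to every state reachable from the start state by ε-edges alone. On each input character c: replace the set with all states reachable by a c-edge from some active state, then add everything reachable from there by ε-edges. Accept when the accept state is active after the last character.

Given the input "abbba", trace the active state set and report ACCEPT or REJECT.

Answer: REJECT

Derivation:
initial (ε-close {0}): {0,2,4,6}
'a' @ 1: {1,5,6,7,8,9,10}  (accept∈set)
'b' @ 2: {1,9,11}  (accept∈set)
'b' @ 3: {}  — state set empty
rest 'ba' ignored (set empty)
end set {} — state 1 not in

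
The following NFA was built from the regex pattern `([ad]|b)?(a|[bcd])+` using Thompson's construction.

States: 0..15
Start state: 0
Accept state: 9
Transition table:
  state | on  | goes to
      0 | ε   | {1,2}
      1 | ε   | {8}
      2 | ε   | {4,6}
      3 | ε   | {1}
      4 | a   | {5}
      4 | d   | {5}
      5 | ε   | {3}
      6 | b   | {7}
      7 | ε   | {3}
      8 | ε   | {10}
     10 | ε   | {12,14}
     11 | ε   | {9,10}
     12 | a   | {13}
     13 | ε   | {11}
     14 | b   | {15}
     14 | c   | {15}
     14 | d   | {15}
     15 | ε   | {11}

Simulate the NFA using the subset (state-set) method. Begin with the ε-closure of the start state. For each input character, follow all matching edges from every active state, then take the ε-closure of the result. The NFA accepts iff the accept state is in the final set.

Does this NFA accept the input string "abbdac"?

Answer: ACCEPT

Trace:
initial (ε-close {0}): {0,1,2,4,6,8,10,12,14}
'a' @ 1: {1,3,5,8,9,10,11,12,13,14}  [accepting]
'b' @ 2: {9,10,11,12,14,15}  [accepting]
'b' @ 3: {9,10,11,12,14,15}  [accepting]
'd' @ 4: {9,10,11,12,14,15}  [accepting]
'a' @ 5: {9,10,11,12,13,14}  [accepting]
'c' @ 6: {9,10,11,12,14,15}  [accepting]
final: {9,10,11,12,14,15}; accept 9 in set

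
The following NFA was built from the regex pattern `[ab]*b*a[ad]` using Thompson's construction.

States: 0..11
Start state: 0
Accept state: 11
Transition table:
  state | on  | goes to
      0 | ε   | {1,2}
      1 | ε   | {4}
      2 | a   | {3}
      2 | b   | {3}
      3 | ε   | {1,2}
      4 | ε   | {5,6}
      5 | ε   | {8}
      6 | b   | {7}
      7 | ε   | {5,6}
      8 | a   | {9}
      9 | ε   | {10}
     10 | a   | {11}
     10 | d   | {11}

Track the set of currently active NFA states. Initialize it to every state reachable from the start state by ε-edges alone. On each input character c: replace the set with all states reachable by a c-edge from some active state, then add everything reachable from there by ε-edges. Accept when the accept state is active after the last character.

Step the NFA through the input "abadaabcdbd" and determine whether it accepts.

start: ε-closure({0}) = {0,1,2,4,5,6,8}
'a' @ 1: {1,2,3,4,5,6,8,9,10}
'b' @ 2: {1,2,3,4,5,6,7,8}
'a' @ 3: {1,2,3,4,5,6,8,9,10}
'd' @ 4: {11}  (accept∈set)
'a' @ 5: {}  — no active states
rest 'abcdbd' ignored (set empty)
end set {} — state 11 not in

Answer: REJECT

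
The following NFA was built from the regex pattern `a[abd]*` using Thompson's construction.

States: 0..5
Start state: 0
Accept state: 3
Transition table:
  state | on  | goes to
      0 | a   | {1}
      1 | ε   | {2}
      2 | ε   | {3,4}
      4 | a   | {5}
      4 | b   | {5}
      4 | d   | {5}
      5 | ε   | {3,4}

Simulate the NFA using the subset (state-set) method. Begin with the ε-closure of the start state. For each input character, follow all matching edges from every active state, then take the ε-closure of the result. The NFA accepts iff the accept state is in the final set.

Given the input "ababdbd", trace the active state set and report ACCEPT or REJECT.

start: ε-closure({0}) = {0}
'a' @ 1: {1,2,3,4}  [accepting]
'b' @ 2: {3,4,5}  [accepting]
'a' @ 3: {3,4,5}  [accepting]
'b' @ 4: {3,4,5}  [accepting]
'd' @ 5: {3,4,5}  [accepting]
'b' @ 6: {3,4,5}  [accepting]
'd' @ 7: {3,4,5}  [accepting]
end set {3,4,5} — state 3 in

Answer: ACCEPT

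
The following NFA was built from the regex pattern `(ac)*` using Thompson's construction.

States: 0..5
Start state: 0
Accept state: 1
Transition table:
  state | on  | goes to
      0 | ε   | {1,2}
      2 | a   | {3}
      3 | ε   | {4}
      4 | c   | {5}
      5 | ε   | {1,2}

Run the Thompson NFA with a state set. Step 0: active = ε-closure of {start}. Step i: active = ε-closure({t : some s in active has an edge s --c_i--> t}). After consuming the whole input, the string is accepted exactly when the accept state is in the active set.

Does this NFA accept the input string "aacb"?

Answer: REJECT

Trace:
S₀ = ε-closure({0}) = {0,1,2}
'a' @ 1: {3,4}
'a' @ 2: {}  — no active states
rest 'cb' ignored (set empty)
final: {}; accept 1 not in set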